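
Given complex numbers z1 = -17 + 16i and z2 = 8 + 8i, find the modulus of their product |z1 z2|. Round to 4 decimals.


Step 1: |z1| = sqrt((-17)^2 + 16^2) = sqrt(545)
Step 2: |z2| = sqrt(8^2 + 8^2) = sqrt(128)
Step 3: |z1*z2| = |z1|*|z2| = sqrt(545) * sqrt(128) = sqrt(545 * 128) = sqrt(69760)
Step 4: = 264.1212

264.1212


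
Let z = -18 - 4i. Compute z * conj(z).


Step 1: conj(z) = -18 + 4i
Step 2: z * conj(z) = (-18)^2 + (-4)^2
Step 3: = 324 + 16 = 340

340


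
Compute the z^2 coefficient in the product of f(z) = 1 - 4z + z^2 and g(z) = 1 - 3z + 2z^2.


Step 1: z^2 term in f*g comes from: (1)*(2z^2) + (-4z)*(-3z) + (z^2)*(1)
Step 2: = 2 + 12 + 1
Step 3: = 15

15


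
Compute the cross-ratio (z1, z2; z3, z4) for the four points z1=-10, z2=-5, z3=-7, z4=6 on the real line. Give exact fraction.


Step 1: (z1-z3)(z2-z4) = (-3) * (-11) = 33
Step 2: (z1-z4)(z2-z3) = (-16) * 2 = -32
Step 3: Cross-ratio = -33/32 = -33/32

-33/32


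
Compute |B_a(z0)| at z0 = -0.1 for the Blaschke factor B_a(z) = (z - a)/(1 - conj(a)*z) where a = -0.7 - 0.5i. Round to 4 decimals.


Step 1: Numerator z0 - a = -0.1 - (-0.7 - 0.5i) = 0.6 + 0.5i
Step 2: Denominator 1 - conj(a)*z0 = 1 - (-0.7 + 0.5i)*(-0.1) = 0.93 + 0.05i
Step 3: |z0 - a|^2 = 0.6^2 + 0.5^2 = 0.61; |1 - conj(a)*z0|^2 = 0.93^2 + 0.05^2 = 0.8674
Step 4: |B_a(-0.1)| = sqrt(0.61 / 0.8674) = sqrt(0.703251)
Step 5: = 0.8386

0.8386


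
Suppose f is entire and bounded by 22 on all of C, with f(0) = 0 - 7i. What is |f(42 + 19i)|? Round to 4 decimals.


Step 1: By Liouville's theorem, a bounded entire function is constant.
Step 2: f(z) = f(0) = 0 - 7i for all z.
Step 3: |f(w)| = |0 - 7i| = sqrt(0 + 49)
Step 4: = 7.0

7.0


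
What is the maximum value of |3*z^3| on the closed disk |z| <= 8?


Step 1: On |z| = 8, |f(z)| = 3 * |z|^3 = 3 * 8^3
Step 2: By maximum modulus principle, maximum is on boundary.
Step 3: Maximum = 3 * 512 = 1536

1536


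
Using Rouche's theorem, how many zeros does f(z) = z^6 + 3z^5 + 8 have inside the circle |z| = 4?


Step 1: On |z| = 4 the three terms have sizes |z^6| = 4^6 = 4096, |3z^5| = 3*4^5 = 3072, |8| = 8
Step 2: The dominant term is g(z) = z^6; let h(z) = 3z^5 + 8 so f = g + h
Step 3: On |z| = 4: |g| = 4096 and |h| <= 3072 + 8 = 3080
Step 4: Since 4096 > 3080, |h| < |g| on |z| = 4, so by Rouche f has the same number of zeros as g inside |z| < 4
Step 5: g(z) = z^6 has 6 zeros (all at the origin) inside |z| < 4. Answer = 6

6


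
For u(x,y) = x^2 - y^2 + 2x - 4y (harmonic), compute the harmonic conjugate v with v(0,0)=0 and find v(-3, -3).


Step 1: v_x = -u_y = 2y + 4
Step 2: v_y = u_x = 2x + 2
Step 3: v = 2xy + 4x + 2y + C
Step 4: v(0,0) = 0 => C = 0
Step 5: v(-3, -3) = 0

0


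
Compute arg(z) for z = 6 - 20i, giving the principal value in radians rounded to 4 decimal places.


Step 1: z = 6 - 20i
Step 2: arg(z) = atan2(-20, 6)
Step 3: arg(z) = -1.2793

-1.2793


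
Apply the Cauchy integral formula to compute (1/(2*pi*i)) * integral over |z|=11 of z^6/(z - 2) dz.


Step 1: f(z) = z^6, a = 2 is inside |z| = 11
Step 2: By Cauchy integral formula: (1/(2pi*i)) * integral = f(a)
Step 3: f(2) = 2^6 = 64

64


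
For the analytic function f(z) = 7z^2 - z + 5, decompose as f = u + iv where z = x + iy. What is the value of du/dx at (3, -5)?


Step 1: f(z) = 7(x+iy)^2 - (x+iy) + 5
Step 2: u = 7(x^2 - y^2) - x + 5
Step 3: u_x = 14x - 1
Step 4: At (3, -5): u_x = 42 - 1 = 41

41


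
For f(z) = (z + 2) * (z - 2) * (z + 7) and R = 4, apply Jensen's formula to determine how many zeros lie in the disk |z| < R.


Jensen's formula: (1/2pi)*integral log|f(Re^it)|dt = log|f(0)| + sum_{|a_k|<R} log(R/|a_k|)
Step 1: f(0) = 2 * (-2) * 7 = -28
Step 2: log|f(0)| = log|-2| + log|2| + log|-7| = 3.3322
Step 3: Zeros inside |z| < 4: -2, 2
Step 4: Jensen sum = log(4/2) + log(4/2) = 1.3863
Step 5: n(R) = number of terms in the Jensen sum = count of zeros inside |z| < 4 = 2

2


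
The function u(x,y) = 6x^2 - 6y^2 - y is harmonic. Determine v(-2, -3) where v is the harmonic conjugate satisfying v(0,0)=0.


Step 1: v_x = -u_y = 12y + 1
Step 2: v_y = u_x = 12x + 0
Step 3: v = 12xy + x + C
Step 4: v(0,0) = 0 => C = 0
Step 5: v(-2, -3) = 70

70


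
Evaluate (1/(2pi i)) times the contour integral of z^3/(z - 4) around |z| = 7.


Step 1: f(z) = z^3, a = 4 is inside |z| = 7
Step 2: By Cauchy integral formula: (1/(2pi*i)) * integral = f(a)
Step 3: f(4) = 4^3 = 64

64


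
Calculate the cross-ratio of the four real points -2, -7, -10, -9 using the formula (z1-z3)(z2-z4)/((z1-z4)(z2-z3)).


Step 1: (z1-z3)(z2-z4) = 8 * 2 = 16
Step 2: (z1-z4)(z2-z3) = 7 * 3 = 21
Step 3: Cross-ratio = 16/21 = 16/21

16/21


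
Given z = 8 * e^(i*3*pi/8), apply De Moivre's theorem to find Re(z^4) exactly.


Step 1: By De Moivre's theorem, z^4 = 8^4 * e^(i*4*3*pi/8) = 4096 * (cos(3*pi/2) + i*sin(3*pi/2))
Step 2: |z|^4 = 8^4 = 4096
Step 3: The angle 3*pi/2 already lies in [0, 2*pi)
Step 4: cos(3*pi/2) = 0
Step 5: Re(z^4) = 4096 * 0 = 0

0


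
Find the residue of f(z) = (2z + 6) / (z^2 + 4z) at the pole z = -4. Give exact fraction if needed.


Step 1: Q(z) = z^2 + 4z = (z + 4)(z)
Step 2: Q'(z) = 2z + 4
Step 3: Q'(-4) = -4, P(-4) = -2
Step 4: Res = P(-4)/Q'(-4) = -2/(-4) = 1/2

1/2


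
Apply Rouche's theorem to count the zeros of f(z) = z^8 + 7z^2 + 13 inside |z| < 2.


Step 1: On |z| = 2 the three terms have sizes |z^8| = 2^8 = 256, |7z^2| = 7*2^2 = 28, |13| = 13
Step 2: The dominant term is g(z) = z^8; let h(z) = 7z^2 + 13 so f = g + h
Step 3: On |z| = 2: |g| = 256 and |h| <= 28 + 13 = 41
Step 4: Since 256 > 41, |h| < |g| on |z| = 2, so by Rouche f has the same number of zeros as g inside |z| < 2
Step 5: g(z) = z^8 has 8 zeros (all at the origin) inside |z| < 2. Answer = 8

8


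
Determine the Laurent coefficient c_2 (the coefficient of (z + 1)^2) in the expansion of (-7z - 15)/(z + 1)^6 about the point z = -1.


Step 1: Write the numerator in powers of (z + 1): -7z - 15 = -7(z + 1) + (-7*(-1) - 15) = -7(z + 1) - 8
Step 2: Divide by (z + 1)^6: f(z) = -8(z + 1)^(-6) - 7(z + 1)^(-5)
Step 3: This finite sum is the Laurent series of f about z = -1.
Step 4: Only the powers -6 and -5 appear, so the coefficient of (z + 1)^2 = 0

0


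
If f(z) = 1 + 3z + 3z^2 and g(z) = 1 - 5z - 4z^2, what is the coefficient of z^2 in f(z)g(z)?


Step 1: z^2 term in f*g comes from: (1)*(-4z^2) + (3z)*(-5z) + (3z^2)*(1)
Step 2: = -4 - 15 + 3
Step 3: = -16

-16


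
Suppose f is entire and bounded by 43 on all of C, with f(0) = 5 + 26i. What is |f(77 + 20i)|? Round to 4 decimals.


Step 1: By Liouville's theorem, a bounded entire function is constant.
Step 2: f(z) = f(0) = 5 + 26i for all z.
Step 3: |f(w)| = |5 + 26i| = sqrt(25 + 676)
Step 4: = 26.4764

26.4764


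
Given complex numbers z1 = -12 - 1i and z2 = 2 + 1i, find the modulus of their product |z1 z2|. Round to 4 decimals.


Step 1: |z1| = sqrt((-12)^2 + (-1)^2) = sqrt(145)
Step 2: |z2| = sqrt(2^2 + 1^2) = sqrt(5)
Step 3: |z1*z2| = |z1|*|z2| = sqrt(145) * sqrt(5) = sqrt(145 * 5) = sqrt(725)
Step 4: = 26.9258

26.9258


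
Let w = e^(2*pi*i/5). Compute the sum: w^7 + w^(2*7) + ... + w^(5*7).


Step 1: The sum sum_{j=1}^{n} w^(k*j) equals n if n | k, else 0.
Step 2: Here n = 5, k = 7
Step 3: Does n divide k? 5 | 7 -> False
Step 4: Sum = 0

0


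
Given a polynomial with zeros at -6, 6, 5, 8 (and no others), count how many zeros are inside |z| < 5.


Step 1: Check each root:
  z = -6: |-6| = 6 >= 5
  z = 6: |6| = 6 >= 5
  z = 5: |5| = 5 >= 5
  z = 8: |8| = 8 >= 5
Step 2: Count = 0

0


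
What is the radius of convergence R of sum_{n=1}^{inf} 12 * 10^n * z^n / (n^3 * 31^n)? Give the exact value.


Step 1: General term a_n = 12 * 10^n / (n^3 * 31^n)
Step 2: By the root test, |a_n|^(1/n) = 12^(1/n) * 10 / (n^(3/n) * 31) -> 10/31 as n -> infinity (since 12^(1/n) -> 1 and n^(3/n) -> 1)
Step 3: R = 1/lim|a_n|^(1/n) = 31/10

31/10


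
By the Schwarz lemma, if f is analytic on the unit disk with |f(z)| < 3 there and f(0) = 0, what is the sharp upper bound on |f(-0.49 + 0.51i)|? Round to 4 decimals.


Step 1: g = f/3 maps D -> D with g(0) = 0, so by the Schwarz lemma |g(z)| <= |z|, i.e. |f(z)| <= 3|z|; this is sharp (f(z) = 3z).
Step 2: |z0|^2 = (-0.49)^2 + 0.51^2 = 0.5002
Step 3: |z0| = sqrt(0.5002) = 0.707248
Step 4: Best bound = 3 * |z0| = 3 * 0.707248 = 2.1217

2.1217


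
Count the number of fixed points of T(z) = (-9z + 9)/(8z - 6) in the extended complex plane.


Step 1: Fixed points satisfy T(z) = z
Step 2: 8z^2 + 3z - 9 = 0
Step 3: Discriminant = 3^2 - 4*8*(-9) = 297
Step 4: Number of fixed points = 2

2


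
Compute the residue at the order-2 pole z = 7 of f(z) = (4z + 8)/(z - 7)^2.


Step 1: Pole of order 2 at z = 7
Step 2: Res = lim d/dz [(z - 7)^2 * f(z)] as z -> 7
Step 3: (z - 7)^2 * f(z) = 4z + 8
Step 4: d/dz[4z + 8] = 4

4


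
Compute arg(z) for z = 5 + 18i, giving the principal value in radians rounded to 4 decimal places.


Step 1: z = 5 + 18i
Step 2: arg(z) = atan2(18, 5)
Step 3: arg(z) = 1.2998

1.2998


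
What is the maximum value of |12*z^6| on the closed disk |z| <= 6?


Step 1: On |z| = 6, |f(z)| = 12 * |z|^6 = 12 * 6^6
Step 2: By maximum modulus principle, maximum is on boundary.
Step 3: Maximum = 12 * 46656 = 559872

559872


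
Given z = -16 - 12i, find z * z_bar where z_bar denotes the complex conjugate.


Step 1: conj(z) = -16 + 12i
Step 2: z * conj(z) = (-16)^2 + (-12)^2
Step 3: = 256 + 144 = 400

400


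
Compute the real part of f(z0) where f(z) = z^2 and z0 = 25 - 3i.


Step 1: z0 = 25 - 3i
Step 2: z0^2 = 25^2 - (-3)^2 - 150i
Step 3: real part = 625 - 9 = 616

616


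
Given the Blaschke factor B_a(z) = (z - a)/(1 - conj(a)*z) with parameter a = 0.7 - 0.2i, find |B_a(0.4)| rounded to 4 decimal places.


Step 1: Numerator z0 - a = 0.4 - (0.7 - 0.2i) = -0.3 + 0.2i
Step 2: Denominator 1 - conj(a)*z0 = 1 - (0.7 + 0.2i)*0.4 = 0.72 - 0.08i
Step 3: |z0 - a|^2 = (-0.3)^2 + 0.2^2 = 0.13; |1 - conj(a)*z0|^2 = 0.72^2 + (-0.08)^2 = 0.5248
Step 4: |B_a(0.4)| = sqrt(0.13 / 0.5248) = sqrt(0.247713)
Step 5: = 0.4977

0.4977


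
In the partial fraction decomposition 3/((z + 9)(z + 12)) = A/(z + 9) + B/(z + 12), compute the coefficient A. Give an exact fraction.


Step 1: Multiply both sides by (z + 9) and set z = -9
Step 2: A = 3 / (-9 + 12)
Step 3: A = 3 / 3
Step 4: A = 1

1


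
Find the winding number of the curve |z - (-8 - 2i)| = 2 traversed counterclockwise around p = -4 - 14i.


Step 1: Center c = (-8, -2), radius = 2
Step 2: |p - c|^2 = 4^2 + (-12)^2 = 160
Step 3: r^2 = 4
Step 4: |p-c| > r so winding number = 0

0


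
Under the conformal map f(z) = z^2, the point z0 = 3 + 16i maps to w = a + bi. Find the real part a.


Step 1: z0 = 3 + 16i
Step 2: z0^2 = 3^2 - 16^2 + 96i
Step 3: real part = 9 - 256 = -247

-247


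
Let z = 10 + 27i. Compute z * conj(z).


Step 1: conj(z) = 10 - 27i
Step 2: z * conj(z) = 10^2 + 27^2
Step 3: = 100 + 729 = 829

829


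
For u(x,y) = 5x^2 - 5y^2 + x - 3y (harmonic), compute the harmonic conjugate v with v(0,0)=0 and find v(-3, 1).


Step 1: v_x = -u_y = 10y + 3
Step 2: v_y = u_x = 10x + 1
Step 3: v = 10xy + 3x + y + C
Step 4: v(0,0) = 0 => C = 0
Step 5: v(-3, 1) = -38

-38


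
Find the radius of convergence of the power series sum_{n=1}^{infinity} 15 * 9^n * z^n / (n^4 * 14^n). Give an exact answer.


Step 1: General term a_n = 15 * 9^n / (n^4 * 14^n)
Step 2: By the root test, |a_n|^(1/n) = 15^(1/n) * 9 / (n^(4/n) * 14) -> 9/14 as n -> infinity (since 15^(1/n) -> 1 and n^(4/n) -> 1)
Step 3: R = 1/lim|a_n|^(1/n) = 14/9

14/9


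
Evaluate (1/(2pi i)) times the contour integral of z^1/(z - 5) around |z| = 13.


Step 1: f(z) = z^1, a = 5 is inside |z| = 13
Step 2: By Cauchy integral formula: (1/(2pi*i)) * integral = f(a)
Step 3: f(5) = 5^1 = 5

5


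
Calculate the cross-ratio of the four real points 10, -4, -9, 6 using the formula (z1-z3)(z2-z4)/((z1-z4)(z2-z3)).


Step 1: (z1-z3)(z2-z4) = 19 * (-10) = -190
Step 2: (z1-z4)(z2-z3) = 4 * 5 = 20
Step 3: Cross-ratio = -190/20 = -19/2

-19/2


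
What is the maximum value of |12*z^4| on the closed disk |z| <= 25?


Step 1: On |z| = 25, |f(z)| = 12 * |z|^4 = 12 * 25^4
Step 2: By maximum modulus principle, maximum is on boundary.
Step 3: Maximum = 12 * 390625 = 4687500

4687500


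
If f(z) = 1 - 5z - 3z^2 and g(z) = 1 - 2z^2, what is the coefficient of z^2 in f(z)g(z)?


Step 1: z^2 term in f*g comes from: (1)*(-2z^2) + (-5z)*(0) + (-3z^2)*(1)
Step 2: = -2 + 0 - 3
Step 3: = -5

-5


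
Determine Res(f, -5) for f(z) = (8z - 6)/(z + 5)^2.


Step 1: Pole of order 2 at z = -5
Step 2: Res = lim d/dz [(z + 5)^2 * f(z)] as z -> -5
Step 3: (z + 5)^2 * f(z) = 8z - 6
Step 4: d/dz[8z - 6] = 8

8


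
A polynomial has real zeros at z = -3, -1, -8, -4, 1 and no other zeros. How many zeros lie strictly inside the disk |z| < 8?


Step 1: Check each root:
  z = -3: |-3| = 3 < 8
  z = -1: |-1| = 1 < 8
  z = -8: |-8| = 8 >= 8
  z = -4: |-4| = 4 < 8
  z = 1: |1| = 1 < 8
Step 2: Count = 4

4


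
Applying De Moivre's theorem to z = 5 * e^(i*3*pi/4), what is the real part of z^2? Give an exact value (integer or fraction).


Step 1: By De Moivre's theorem, z^2 = 5^2 * e^(i*2*3*pi/4) = 25 * (cos(3*pi/2) + i*sin(3*pi/2))
Step 2: |z|^2 = 5^2 = 25
Step 3: The angle 3*pi/2 already lies in [0, 2*pi)
Step 4: cos(3*pi/2) = 0
Step 5: Re(z^2) = 25 * 0 = 0

0


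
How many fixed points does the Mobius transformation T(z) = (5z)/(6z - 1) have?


Step 1: Fixed points satisfy T(z) = z
Step 2: 6z^2 - 6z = 0
Step 3: Discriminant = (-6)^2 - 4*6*0 = 36
Step 4: Number of fixed points = 2

2


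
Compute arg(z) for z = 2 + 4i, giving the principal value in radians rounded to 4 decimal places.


Step 1: z = 2 + 4i
Step 2: arg(z) = atan2(4, 2)
Step 3: arg(z) = 1.1071

1.1071


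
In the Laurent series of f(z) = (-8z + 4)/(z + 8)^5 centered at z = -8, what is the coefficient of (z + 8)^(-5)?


Step 1: Write the numerator in powers of (z + 8): -8z + 4 = -8(z + 8) + (-8*(-8) + 4) = -8(z + 8) + 68
Step 2: Divide by (z + 8)^5: f(z) = 68(z + 8)^(-5) - 8(z + 8)^(-4)
Step 3: This finite sum is the Laurent series of f about z = -8.
Step 4: Coefficient of (z + 8)^(-5) = -8*(-8) + 4 = 68

68


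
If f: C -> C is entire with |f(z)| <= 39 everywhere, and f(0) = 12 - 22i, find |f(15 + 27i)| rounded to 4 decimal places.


Step 1: By Liouville's theorem, a bounded entire function is constant.
Step 2: f(z) = f(0) = 12 - 22i for all z.
Step 3: |f(w)| = |12 - 22i| = sqrt(144 + 484)
Step 4: = 25.0599

25.0599


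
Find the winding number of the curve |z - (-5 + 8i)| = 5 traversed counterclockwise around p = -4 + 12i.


Step 1: Center c = (-5, 8), radius = 5
Step 2: |p - c|^2 = 1^2 + 4^2 = 17
Step 3: r^2 = 25
Step 4: |p-c| < r so winding number = 1

1


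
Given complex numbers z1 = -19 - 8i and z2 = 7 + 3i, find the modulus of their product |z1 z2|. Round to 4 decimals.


Step 1: |z1| = sqrt((-19)^2 + (-8)^2) = sqrt(425)
Step 2: |z2| = sqrt(7^2 + 3^2) = sqrt(58)
Step 3: |z1*z2| = |z1|*|z2| = sqrt(425) * sqrt(58) = sqrt(425 * 58) = sqrt(24650)
Step 4: = 157.0032

157.0032


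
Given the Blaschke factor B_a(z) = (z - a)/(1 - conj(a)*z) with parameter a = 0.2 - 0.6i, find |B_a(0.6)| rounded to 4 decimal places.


Step 1: Numerator z0 - a = 0.6 - (0.2 - 0.6i) = 0.4 + 0.6i
Step 2: Denominator 1 - conj(a)*z0 = 1 - (0.2 + 0.6i)*0.6 = 0.88 - 0.36i
Step 3: |z0 - a|^2 = 0.4^2 + 0.6^2 = 0.52; |1 - conj(a)*z0|^2 = 0.88^2 + (-0.36)^2 = 0.904
Step 4: |B_a(0.6)| = sqrt(0.52 / 0.904) = sqrt(0.575221)
Step 5: = 0.7584

0.7584


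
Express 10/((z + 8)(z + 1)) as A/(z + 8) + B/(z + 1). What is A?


Step 1: Multiply both sides by (z + 8) and set z = -8
Step 2: A = 10 / (-8 + 1)
Step 3: A = 10 / (-7)
Step 4: A = -10/7

-10/7


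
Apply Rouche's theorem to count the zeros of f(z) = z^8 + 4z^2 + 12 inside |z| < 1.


Step 1: On |z| = 1 the three terms have sizes |z^8| = 1^8 = 1, |4z^2| = 4*1^2 = 4, |12| = 12
Step 2: The dominant term is g(z) = 12; let h(z) = z^8 + 4z^2 so f = g + h
Step 3: On |z| = 1: |g| = 12 and |h| <= 1 + 4 = 5
Step 4: Since 12 > 5, |h| < |g| on |z| = 1, so by Rouche f has the same number of zeros as g inside |z| < 1
Step 5: g(z) = 12 is a nonzero constant with no zeros inside |z| < 1. Answer = 0

0


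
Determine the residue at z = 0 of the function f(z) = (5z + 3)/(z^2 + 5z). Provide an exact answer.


Step 1: Q(z) = z^2 + 5z = (z)(z + 5)
Step 2: Q'(z) = 2z + 5
Step 3: Q'(0) = 5, P(0) = 3
Step 4: Res = P(0)/Q'(0) = 3/5 = 3/5

3/5


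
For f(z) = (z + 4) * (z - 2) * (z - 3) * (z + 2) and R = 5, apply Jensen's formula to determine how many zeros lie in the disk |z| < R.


Jensen's formula: (1/2pi)*integral log|f(Re^it)|dt = log|f(0)| + sum_{|a_k|<R} log(R/|a_k|)
Step 1: f(0) = 4 * (-2) * (-3) * 2 = 48
Step 2: log|f(0)| = log|-4| + log|2| + log|3| + log|-2| = 3.8712
Step 3: Zeros inside |z| < 5: -4, 2, 3, -2
Step 4: Jensen sum = log(5/4) + log(5/2) + log(5/3) + log(5/2) = 2.5666
Step 5: n(R) = number of terms in the Jensen sum = count of zeros inside |z| < 5 = 4

4


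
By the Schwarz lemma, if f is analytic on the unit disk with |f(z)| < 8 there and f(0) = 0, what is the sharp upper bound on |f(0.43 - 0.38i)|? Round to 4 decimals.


Step 1: g = f/8 maps D -> D with g(0) = 0, so by the Schwarz lemma |g(z)| <= |z|, i.e. |f(z)| <= 8|z|; this is sharp (f(z) = 8z).
Step 2: |z0|^2 = 0.43^2 + (-0.38)^2 = 0.3293
Step 3: |z0| = sqrt(0.3293) = 0.573847
Step 4: Best bound = 8 * |z0| = 8 * 0.573847 = 4.5908

4.5908


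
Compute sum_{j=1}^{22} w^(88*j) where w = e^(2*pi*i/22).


Step 1: The sum sum_{j=1}^{n} w^(k*j) equals n if n | k, else 0.
Step 2: Here n = 22, k = 88
Step 3: Does n divide k? 22 | 88 -> True
Step 4: Sum = 22

22


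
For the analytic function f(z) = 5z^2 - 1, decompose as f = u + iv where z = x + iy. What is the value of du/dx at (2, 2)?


Step 1: f(z) = 5(x+iy)^2 - 1
Step 2: u = 5(x^2 - y^2) - 1
Step 3: u_x = 10x + 0
Step 4: At (2, 2): u_x = 20 + 0 = 20

20


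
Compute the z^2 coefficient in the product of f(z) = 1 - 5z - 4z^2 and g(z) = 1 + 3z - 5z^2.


Step 1: z^2 term in f*g comes from: (1)*(-5z^2) + (-5z)*(3z) + (-4z^2)*(1)
Step 2: = -5 - 15 - 4
Step 3: = -24

-24


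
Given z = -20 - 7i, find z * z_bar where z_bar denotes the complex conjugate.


Step 1: conj(z) = -20 + 7i
Step 2: z * conj(z) = (-20)^2 + (-7)^2
Step 3: = 400 + 49 = 449

449


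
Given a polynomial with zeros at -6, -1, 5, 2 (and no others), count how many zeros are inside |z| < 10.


Step 1: Check each root:
  z = -6: |-6| = 6 < 10
  z = -1: |-1| = 1 < 10
  z = 5: |5| = 5 < 10
  z = 2: |2| = 2 < 10
Step 2: Count = 4

4


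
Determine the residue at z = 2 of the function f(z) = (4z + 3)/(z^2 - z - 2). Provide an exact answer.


Step 1: Q(z) = z^2 - z - 2 = (z - 2)(z + 1)
Step 2: Q'(z) = 2z - 1
Step 3: Q'(2) = 3, P(2) = 11
Step 4: Res = P(2)/Q'(2) = 11/3 = 11/3

11/3


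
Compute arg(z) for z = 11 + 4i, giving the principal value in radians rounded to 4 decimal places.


Step 1: z = 11 + 4i
Step 2: arg(z) = atan2(4, 11)
Step 3: arg(z) = 0.3488

0.3488


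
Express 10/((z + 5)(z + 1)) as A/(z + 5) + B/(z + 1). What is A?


Step 1: Multiply both sides by (z + 5) and set z = -5
Step 2: A = 10 / (-5 + 1)
Step 3: A = 10 / (-4)
Step 4: A = -5/2

-5/2


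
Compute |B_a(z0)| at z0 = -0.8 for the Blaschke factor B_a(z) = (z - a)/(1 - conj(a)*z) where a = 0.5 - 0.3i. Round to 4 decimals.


Step 1: Numerator z0 - a = -0.8 - (0.5 - 0.3i) = -1.3 + 0.3i
Step 2: Denominator 1 - conj(a)*z0 = 1 - (0.5 + 0.3i)*(-0.8) = 1.4 + 0.24i
Step 3: |z0 - a|^2 = (-1.3)^2 + 0.3^2 = 1.78; |1 - conj(a)*z0|^2 = 1.4^2 + 0.24^2 = 2.0176
Step 4: |B_a(-0.8)| = sqrt(1.78 / 2.0176) = sqrt(0.882236)
Step 5: = 0.9393

0.9393


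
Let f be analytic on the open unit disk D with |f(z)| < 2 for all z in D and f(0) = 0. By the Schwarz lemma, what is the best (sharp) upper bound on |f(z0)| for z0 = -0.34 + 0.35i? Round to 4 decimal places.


Step 1: g = f/2 maps D -> D with g(0) = 0, so by the Schwarz lemma |g(z)| <= |z|, i.e. |f(z)| <= 2|z|; this is sharp (f(z) = 2z).
Step 2: |z0|^2 = (-0.34)^2 + 0.35^2 = 0.2381
Step 3: |z0| = sqrt(0.2381) = 0.487955
Step 4: Best bound = 2 * |z0| = 2 * 0.487955 = 0.9759

0.9759


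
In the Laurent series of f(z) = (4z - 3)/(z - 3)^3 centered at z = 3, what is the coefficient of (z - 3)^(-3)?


Step 1: Write the numerator in powers of (z - 3): 4z - 3 = 4(z - 3) + (4*3 - 3) = 4(z - 3) + 9
Step 2: Divide by (z - 3)^3: f(z) = 9(z - 3)^(-3) + 4(z - 3)^(-2)
Step 3: This finite sum is the Laurent series of f about z = 3.
Step 4: Coefficient of (z - 3)^(-3) = 4*3 - 3 = 9

9


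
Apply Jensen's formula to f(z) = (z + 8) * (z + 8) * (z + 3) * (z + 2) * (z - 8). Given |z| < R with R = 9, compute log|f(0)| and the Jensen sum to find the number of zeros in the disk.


Jensen's formula: (1/2pi)*integral log|f(Re^it)|dt = log|f(0)| + sum_{|a_k|<R} log(R/|a_k|)
Step 1: f(0) = 8 * 8 * 3 * 2 * (-8) = -3072
Step 2: log|f(0)| = log|-8| + log|-8| + log|-3| + log|-2| + log|8| = 8.0301
Step 3: Zeros inside |z| < 9: -8, -8, -3, -2, 8
Step 4: Jensen sum = log(9/8) + log(9/8) + log(9/3) + log(9/2) + log(9/8) = 2.956
Step 5: n(R) = number of terms in the Jensen sum = count of zeros inside |z| < 9 = 5

5


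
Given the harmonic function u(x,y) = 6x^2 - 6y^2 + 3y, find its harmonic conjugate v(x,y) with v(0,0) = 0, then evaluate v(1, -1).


Step 1: v_x = -u_y = 12y - 3
Step 2: v_y = u_x = 12x + 0
Step 3: v = 12xy - 3x + C
Step 4: v(0,0) = 0 => C = 0
Step 5: v(1, -1) = -15

-15


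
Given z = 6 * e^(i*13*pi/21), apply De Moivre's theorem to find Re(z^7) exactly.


Step 1: By De Moivre's theorem, z^7 = 6^7 * e^(i*7*13*pi/21) = 279936 * (cos(13*pi/3) + i*sin(13*pi/3))
Step 2: |z|^7 = 6^7 = 279936
Step 3: Reduce the angle mod 2*pi: 13*pi/3 - 4*pi = pi/3
Step 4: cos(pi/3) = 1/2
Step 5: Re(z^7) = 279936 * 1/2 = 139968

139968


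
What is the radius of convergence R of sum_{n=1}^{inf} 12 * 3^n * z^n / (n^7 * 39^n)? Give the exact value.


Step 1: General term a_n = 12 * 3^n / (n^7 * 39^n)
Step 2: By the root test, |a_n|^(1/n) = 12^(1/n) * 3 / (n^(7/n) * 39) -> 3/39 as n -> infinity (since 12^(1/n) -> 1 and n^(7/n) -> 1)
Step 3: R = 1/lim|a_n|^(1/n) = 39/3 = 13

13


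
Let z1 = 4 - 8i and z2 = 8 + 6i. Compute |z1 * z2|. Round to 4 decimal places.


Step 1: |z1| = sqrt(4^2 + (-8)^2) = sqrt(80)
Step 2: |z2| = sqrt(8^2 + 6^2) = sqrt(100)
Step 3: |z1*z2| = |z1|*|z2| = sqrt(80) * sqrt(100) = sqrt(80 * 100) = sqrt(8000)
Step 4: = 89.4427

89.4427


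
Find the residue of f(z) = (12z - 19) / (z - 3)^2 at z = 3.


Step 1: Pole of order 2 at z = 3
Step 2: Res = lim d/dz [(z - 3)^2 * f(z)] as z -> 3
Step 3: (z - 3)^2 * f(z) = 12z - 19
Step 4: d/dz[12z - 19] = 12

12


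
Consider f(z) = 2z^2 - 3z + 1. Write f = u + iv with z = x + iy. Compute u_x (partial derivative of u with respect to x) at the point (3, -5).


Step 1: f(z) = 2(x+iy)^2 - 3(x+iy) + 1
Step 2: u = 2(x^2 - y^2) - 3x + 1
Step 3: u_x = 4x - 3
Step 4: At (3, -5): u_x = 12 - 3 = 9

9


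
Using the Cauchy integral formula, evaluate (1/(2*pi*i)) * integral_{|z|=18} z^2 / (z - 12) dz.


Step 1: f(z) = z^2, a = 12 is inside |z| = 18
Step 2: By Cauchy integral formula: (1/(2pi*i)) * integral = f(a)
Step 3: f(12) = 12^2 = 144

144


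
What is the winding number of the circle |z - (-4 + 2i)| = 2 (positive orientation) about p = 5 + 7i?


Step 1: Center c = (-4, 2), radius = 2
Step 2: |p - c|^2 = 9^2 + 5^2 = 106
Step 3: r^2 = 4
Step 4: |p-c| > r so winding number = 0

0


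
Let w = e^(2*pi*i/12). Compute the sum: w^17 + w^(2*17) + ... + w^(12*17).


Step 1: The sum sum_{j=1}^{n} w^(k*j) equals n if n | k, else 0.
Step 2: Here n = 12, k = 17
Step 3: Does n divide k? 12 | 17 -> False
Step 4: Sum = 0

0


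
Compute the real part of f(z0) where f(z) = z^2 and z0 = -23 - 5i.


Step 1: z0 = -23 - 5i
Step 2: z0^2 = (-23)^2 - (-5)^2 + 230i
Step 3: real part = 529 - 25 = 504

504


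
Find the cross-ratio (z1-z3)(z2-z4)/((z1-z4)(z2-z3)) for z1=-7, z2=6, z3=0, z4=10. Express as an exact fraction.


Step 1: (z1-z3)(z2-z4) = (-7) * (-4) = 28
Step 2: (z1-z4)(z2-z3) = (-17) * 6 = -102
Step 3: Cross-ratio = -28/102 = -14/51

-14/51


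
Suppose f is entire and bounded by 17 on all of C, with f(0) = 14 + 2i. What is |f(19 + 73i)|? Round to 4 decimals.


Step 1: By Liouville's theorem, a bounded entire function is constant.
Step 2: f(z) = f(0) = 14 + 2i for all z.
Step 3: |f(w)| = |14 + 2i| = sqrt(196 + 4)
Step 4: = 14.1421

14.1421


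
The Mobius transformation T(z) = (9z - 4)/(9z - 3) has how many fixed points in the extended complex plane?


Step 1: Fixed points satisfy T(z) = z
Step 2: 9z^2 - 12z + 4 = 0
Step 3: Discriminant = (-12)^2 - 4*9*4 = 0
Step 4: Number of fixed points = 1

1


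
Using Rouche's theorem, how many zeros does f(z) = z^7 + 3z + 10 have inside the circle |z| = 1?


Step 1: On |z| = 1 the three terms have sizes |z^7| = 1^7 = 1, |3z| = 3*1 = 3, |10| = 10
Step 2: The dominant term is g(z) = 10; let h(z) = z^7 + 3z so f = g + h
Step 3: On |z| = 1: |g| = 10 and |h| <= 1 + 3 = 4
Step 4: Since 10 > 4, |h| < |g| on |z| = 1, so by Rouche f has the same number of zeros as g inside |z| < 1
Step 5: g(z) = 10 is a nonzero constant with no zeros inside |z| < 1. Answer = 0

0


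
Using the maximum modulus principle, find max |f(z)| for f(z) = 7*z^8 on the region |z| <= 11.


Step 1: On |z| = 11, |f(z)| = 7 * |z|^8 = 7 * 11^8
Step 2: By maximum modulus principle, maximum is on boundary.
Step 3: Maximum = 7 * 214358881 = 1500512167

1500512167


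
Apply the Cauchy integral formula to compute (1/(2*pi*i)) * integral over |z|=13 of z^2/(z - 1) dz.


Step 1: f(z) = z^2, a = 1 is inside |z| = 13
Step 2: By Cauchy integral formula: (1/(2pi*i)) * integral = f(a)
Step 3: f(1) = 1^2 = 1

1


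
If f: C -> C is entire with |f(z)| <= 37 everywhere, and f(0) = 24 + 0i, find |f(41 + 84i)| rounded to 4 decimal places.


Step 1: By Liouville's theorem, a bounded entire function is constant.
Step 2: f(z) = f(0) = 24 + 0i for all z.
Step 3: |f(w)| = |24 + 0i| = sqrt(576 + 0)
Step 4: = 24.0

24.0


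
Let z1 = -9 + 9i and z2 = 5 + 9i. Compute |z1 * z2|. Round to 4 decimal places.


Step 1: |z1| = sqrt((-9)^2 + 9^2) = sqrt(162)
Step 2: |z2| = sqrt(5^2 + 9^2) = sqrt(106)
Step 3: |z1*z2| = |z1|*|z2| = sqrt(162) * sqrt(106) = sqrt(162 * 106) = sqrt(17172)
Step 4: = 131.042

131.042


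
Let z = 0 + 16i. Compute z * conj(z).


Step 1: conj(z) = 0 - 16i
Step 2: z * conj(z) = 0^2 + 16^2
Step 3: = 0 + 256 = 256

256


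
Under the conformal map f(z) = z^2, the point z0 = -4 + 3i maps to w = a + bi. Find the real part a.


Step 1: z0 = -4 + 3i
Step 2: z0^2 = (-4)^2 - 3^2 - 24i
Step 3: real part = 16 - 9 = 7

7


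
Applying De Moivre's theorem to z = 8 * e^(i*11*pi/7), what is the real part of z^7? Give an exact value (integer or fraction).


Step 1: By De Moivre's theorem, z^7 = 8^7 * e^(i*7*11*pi/7) = 2097152 * (cos(11*pi) + i*sin(11*pi))
Step 2: |z|^7 = 8^7 = 2097152
Step 3: Reduce the angle mod 2*pi: 11*pi - 10*pi = pi
Step 4: cos(pi) = -1
Step 5: Re(z^7) = 2097152 * (-1) = -2097152

-2097152


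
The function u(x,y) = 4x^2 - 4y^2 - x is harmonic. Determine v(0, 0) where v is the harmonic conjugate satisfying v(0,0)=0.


Step 1: v_x = -u_y = 8y + 0
Step 2: v_y = u_x = 8x - 1
Step 3: v = 8xy - y + C
Step 4: v(0,0) = 0 => C = 0
Step 5: v(0, 0) = 0

0


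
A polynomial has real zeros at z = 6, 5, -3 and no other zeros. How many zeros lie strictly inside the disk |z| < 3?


Step 1: Check each root:
  z = 6: |6| = 6 >= 3
  z = 5: |5| = 5 >= 3
  z = -3: |-3| = 3 >= 3
Step 2: Count = 0

0


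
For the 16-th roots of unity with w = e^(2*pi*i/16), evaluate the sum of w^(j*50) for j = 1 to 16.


Step 1: The sum sum_{j=1}^{n} w^(k*j) equals n if n | k, else 0.
Step 2: Here n = 16, k = 50
Step 3: Does n divide k? 16 | 50 -> False
Step 4: Sum = 0

0


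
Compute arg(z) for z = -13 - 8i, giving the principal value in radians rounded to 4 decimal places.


Step 1: z = -13 - 8i
Step 2: arg(z) = atan2(-8, -13)
Step 3: arg(z) = -2.5899

-2.5899


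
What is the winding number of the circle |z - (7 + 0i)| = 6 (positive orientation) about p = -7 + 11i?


Step 1: Center c = (7, 0), radius = 6
Step 2: |p - c|^2 = (-14)^2 + 11^2 = 317
Step 3: r^2 = 36
Step 4: |p-c| > r so winding number = 0

0


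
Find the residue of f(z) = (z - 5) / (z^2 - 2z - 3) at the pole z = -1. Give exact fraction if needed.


Step 1: Q(z) = z^2 - 2z - 3 = (z + 1)(z - 3)
Step 2: Q'(z) = 2z - 2
Step 3: Q'(-1) = -4, P(-1) = -6
Step 4: Res = P(-1)/Q'(-1) = -6/(-4) = 3/2

3/2


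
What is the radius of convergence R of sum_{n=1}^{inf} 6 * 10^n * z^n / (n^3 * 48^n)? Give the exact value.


Step 1: General term a_n = 6 * 10^n / (n^3 * 48^n)
Step 2: By the root test, |a_n|^(1/n) = 6^(1/n) * 10 / (n^(3/n) * 48) -> 10/48 as n -> infinity (since 6^(1/n) -> 1 and n^(3/n) -> 1)
Step 3: R = 1/lim|a_n|^(1/n) = 48/10 = 24/5

24/5


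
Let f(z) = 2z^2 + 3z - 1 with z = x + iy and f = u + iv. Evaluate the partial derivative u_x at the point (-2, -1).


Step 1: f(z) = 2(x+iy)^2 + 3(x+iy) - 1
Step 2: u = 2(x^2 - y^2) + 3x - 1
Step 3: u_x = 4x + 3
Step 4: At (-2, -1): u_x = -8 + 3 = -5

-5


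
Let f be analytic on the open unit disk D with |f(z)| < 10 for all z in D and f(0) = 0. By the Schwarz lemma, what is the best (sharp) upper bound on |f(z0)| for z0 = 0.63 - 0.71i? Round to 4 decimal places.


Step 1: g = f/10 maps D -> D with g(0) = 0, so by the Schwarz lemma |g(z)| <= |z|, i.e. |f(z)| <= 10|z|; this is sharp (f(z) = 10z).
Step 2: |z0|^2 = 0.63^2 + (-0.71)^2 = 0.901
Step 3: |z0| = sqrt(0.901) = 0.94921
Step 4: Best bound = 10 * |z0| = 10 * 0.94921 = 9.4921

9.4921


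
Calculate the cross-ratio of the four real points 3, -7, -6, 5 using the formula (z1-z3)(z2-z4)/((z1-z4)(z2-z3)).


Step 1: (z1-z3)(z2-z4) = 9 * (-12) = -108
Step 2: (z1-z4)(z2-z3) = (-2) * (-1) = 2
Step 3: Cross-ratio = -108/2 = -54

-54


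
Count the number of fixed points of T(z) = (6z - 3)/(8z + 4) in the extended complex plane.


Step 1: Fixed points satisfy T(z) = z
Step 2: 8z^2 - 2z + 3 = 0
Step 3: Discriminant = (-2)^2 - 4*8*3 = -92
Step 4: Number of fixed points = 2

2


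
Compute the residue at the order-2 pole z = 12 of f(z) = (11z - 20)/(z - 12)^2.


Step 1: Pole of order 2 at z = 12
Step 2: Res = lim d/dz [(z - 12)^2 * f(z)] as z -> 12
Step 3: (z - 12)^2 * f(z) = 11z - 20
Step 4: d/dz[11z - 20] = 11

11


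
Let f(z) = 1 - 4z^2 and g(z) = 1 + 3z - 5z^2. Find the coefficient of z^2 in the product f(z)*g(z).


Step 1: z^2 term in f*g comes from: (1)*(-5z^2) + (0)*(3z) + (-4z^2)*(1)
Step 2: = -5 + 0 - 4
Step 3: = -9

-9


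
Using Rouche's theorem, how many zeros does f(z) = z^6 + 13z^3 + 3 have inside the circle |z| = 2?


Step 1: On |z| = 2 the three terms have sizes |z^6| = 2^6 = 64, |13z^3| = 13*2^3 = 104, |3| = 3
Step 2: The dominant term is g(z) = 13z^3; let h(z) = z^6 + 3 so f = g + h
Step 3: On |z| = 2: |g| = 104 and |h| <= 64 + 3 = 67
Step 4: Since 104 > 67, |h| < |g| on |z| = 2, so by Rouche f has the same number of zeros as g inside |z| < 2
Step 5: g(z) = 13z^3 has 3 zeros (at the origin, multiplicity 3) inside |z| < 2. Answer = 3

3


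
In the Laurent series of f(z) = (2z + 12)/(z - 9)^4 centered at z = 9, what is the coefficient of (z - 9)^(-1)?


Step 1: Write the numerator in powers of (z - 9): 2z + 12 = 2(z - 9) + (2*9 + 12) = 2(z - 9) + 30
Step 2: Divide by (z - 9)^4: f(z) = 30(z - 9)^(-4) + 2(z - 9)^(-3)
Step 3: This finite sum is the Laurent series of f about z = 9.
Step 4: Only the powers -4 and -3 appear, so the coefficient of (z - 9)^(-1) = 0

0


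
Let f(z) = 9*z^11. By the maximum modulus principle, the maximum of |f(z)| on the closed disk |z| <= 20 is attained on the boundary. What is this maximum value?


Step 1: On |z| = 20, |f(z)| = 9 * |z|^11 = 9 * 20^11
Step 2: By maximum modulus principle, maximum is on boundary.
Step 3: Maximum = 9 * 204800000000000 = 1843200000000000

1843200000000000


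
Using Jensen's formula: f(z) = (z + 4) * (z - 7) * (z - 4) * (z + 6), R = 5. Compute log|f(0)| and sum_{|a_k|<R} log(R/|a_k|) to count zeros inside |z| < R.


Jensen's formula: (1/2pi)*integral log|f(Re^it)|dt = log|f(0)| + sum_{|a_k|<R} log(R/|a_k|)
Step 1: f(0) = 4 * (-7) * (-4) * 6 = 672
Step 2: log|f(0)| = log|-4| + log|7| + log|4| + log|-6| = 6.5103
Step 3: Zeros inside |z| < 5: -4, 4
Step 4: Jensen sum = log(5/4) + log(5/4) = 0.4463
Step 5: n(R) = number of terms in the Jensen sum = count of zeros inside |z| < 5 = 2

2


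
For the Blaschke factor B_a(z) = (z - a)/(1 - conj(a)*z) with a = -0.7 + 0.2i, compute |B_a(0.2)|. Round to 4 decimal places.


Step 1: Numerator z0 - a = 0.2 - (-0.7 + 0.2i) = 0.9 - 0.2i
Step 2: Denominator 1 - conj(a)*z0 = 1 - (-0.7 - 0.2i)*0.2 = 1.14 + 0.04i
Step 3: |z0 - a|^2 = 0.9^2 + (-0.2)^2 = 0.85; |1 - conj(a)*z0|^2 = 1.14^2 + 0.04^2 = 1.3012
Step 4: |B_a(0.2)| = sqrt(0.85 / 1.3012) = sqrt(0.653243)
Step 5: = 0.8082

0.8082


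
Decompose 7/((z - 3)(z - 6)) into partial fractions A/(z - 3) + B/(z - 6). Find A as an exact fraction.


Step 1: Multiply both sides by (z - 3) and set z = 3
Step 2: A = 7 / (3 - 6)
Step 3: A = 7 / (-3)
Step 4: A = -7/3

-7/3


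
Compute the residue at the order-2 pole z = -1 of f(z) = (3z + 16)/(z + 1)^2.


Step 1: Pole of order 2 at z = -1
Step 2: Res = lim d/dz [(z + 1)^2 * f(z)] as z -> -1
Step 3: (z + 1)^2 * f(z) = 3z + 16
Step 4: d/dz[3z + 16] = 3

3


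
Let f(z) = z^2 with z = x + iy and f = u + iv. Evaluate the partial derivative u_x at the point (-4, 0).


Step 1: f(z) = (x+iy)^2 + 0
Step 2: u = (x^2 - y^2) + 0
Step 3: u_x = 2x + 0
Step 4: At (-4, 0): u_x = -8 + 0 = -8

-8


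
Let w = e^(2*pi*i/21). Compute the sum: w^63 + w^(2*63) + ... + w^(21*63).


Step 1: The sum sum_{j=1}^{n} w^(k*j) equals n if n | k, else 0.
Step 2: Here n = 21, k = 63
Step 3: Does n divide k? 21 | 63 -> True
Step 4: Sum = 21

21


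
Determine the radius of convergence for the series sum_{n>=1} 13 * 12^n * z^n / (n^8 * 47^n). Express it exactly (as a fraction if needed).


Step 1: General term a_n = 13 * 12^n / (n^8 * 47^n)
Step 2: By the root test, |a_n|^(1/n) = 13^(1/n) * 12 / (n^(8/n) * 47) -> 12/47 as n -> infinity (since 13^(1/n) -> 1 and n^(8/n) -> 1)
Step 3: R = 1/lim|a_n|^(1/n) = 47/12

47/12


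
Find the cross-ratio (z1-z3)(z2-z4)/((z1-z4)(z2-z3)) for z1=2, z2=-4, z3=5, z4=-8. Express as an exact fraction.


Step 1: (z1-z3)(z2-z4) = (-3) * 4 = -12
Step 2: (z1-z4)(z2-z3) = 10 * (-9) = -90
Step 3: Cross-ratio = 12/90 = 2/15

2/15


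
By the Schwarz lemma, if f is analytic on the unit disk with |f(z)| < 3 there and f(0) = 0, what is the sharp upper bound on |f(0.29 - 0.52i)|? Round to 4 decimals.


Step 1: g = f/3 maps D -> D with g(0) = 0, so by the Schwarz lemma |g(z)| <= |z|, i.e. |f(z)| <= 3|z|; this is sharp (f(z) = 3z).
Step 2: |z0|^2 = 0.29^2 + (-0.52)^2 = 0.3545
Step 3: |z0| = sqrt(0.3545) = 0.595399
Step 4: Best bound = 3 * |z0| = 3 * 0.595399 = 1.7862

1.7862


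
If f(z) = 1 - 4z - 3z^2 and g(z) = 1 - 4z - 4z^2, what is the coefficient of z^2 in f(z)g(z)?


Step 1: z^2 term in f*g comes from: (1)*(-4z^2) + (-4z)*(-4z) + (-3z^2)*(1)
Step 2: = -4 + 16 - 3
Step 3: = 9

9


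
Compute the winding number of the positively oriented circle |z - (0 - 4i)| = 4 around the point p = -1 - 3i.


Step 1: Center c = (0, -4), radius = 4
Step 2: |p - c|^2 = (-1)^2 + 1^2 = 2
Step 3: r^2 = 16
Step 4: |p-c| < r so winding number = 1

1


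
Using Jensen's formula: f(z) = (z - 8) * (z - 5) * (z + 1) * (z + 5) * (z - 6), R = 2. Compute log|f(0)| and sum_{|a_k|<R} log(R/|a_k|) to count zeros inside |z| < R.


Jensen's formula: (1/2pi)*integral log|f(Re^it)|dt = log|f(0)| + sum_{|a_k|<R} log(R/|a_k|)
Step 1: f(0) = (-8) * (-5) * 1 * 5 * (-6) = -1200
Step 2: log|f(0)| = log|8| + log|5| + log|-1| + log|-5| + log|6| = 7.0901
Step 3: Zeros inside |z| < 2: -1
Step 4: Jensen sum = log(2/1) = 0.6931
Step 5: n(R) = number of terms in the Jensen sum = count of zeros inside |z| < 2 = 1

1


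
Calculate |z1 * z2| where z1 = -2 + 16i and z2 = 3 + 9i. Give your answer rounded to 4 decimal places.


Step 1: |z1| = sqrt((-2)^2 + 16^2) = sqrt(260)
Step 2: |z2| = sqrt(3^2 + 9^2) = sqrt(90)
Step 3: |z1*z2| = |z1|*|z2| = sqrt(260) * sqrt(90) = sqrt(260 * 90) = sqrt(23400)
Step 4: = 152.9706

152.9706


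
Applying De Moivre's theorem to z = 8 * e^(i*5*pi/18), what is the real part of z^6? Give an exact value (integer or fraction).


Step 1: By De Moivre's theorem, z^6 = 8^6 * e^(i*6*5*pi/18) = 262144 * (cos(5*pi/3) + i*sin(5*pi/3))
Step 2: |z|^6 = 8^6 = 262144
Step 3: The angle 5*pi/3 already lies in [0, 2*pi)
Step 4: cos(5*pi/3) = 1/2
Step 5: Re(z^6) = 262144 * 1/2 = 131072

131072


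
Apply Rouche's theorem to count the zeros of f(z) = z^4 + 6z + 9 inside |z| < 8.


Step 1: On |z| = 8 the three terms have sizes |z^4| = 8^4 = 4096, |6z| = 6*8 = 48, |9| = 9
Step 2: The dominant term is g(z) = z^4; let h(z) = 6z + 9 so f = g + h
Step 3: On |z| = 8: |g| = 4096 and |h| <= 48 + 9 = 57
Step 4: Since 4096 > 57, |h| < |g| on |z| = 8, so by Rouche f has the same number of zeros as g inside |z| < 8
Step 5: g(z) = z^4 has 4 zeros (all at the origin) inside |z| < 8. Answer = 4

4


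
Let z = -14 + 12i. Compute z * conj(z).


Step 1: conj(z) = -14 - 12i
Step 2: z * conj(z) = (-14)^2 + 12^2
Step 3: = 196 + 144 = 340

340


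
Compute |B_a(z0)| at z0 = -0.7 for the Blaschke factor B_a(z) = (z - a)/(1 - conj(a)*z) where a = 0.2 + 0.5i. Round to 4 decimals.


Step 1: Numerator z0 - a = -0.7 - (0.2 + 0.5i) = -0.9 - 0.5i
Step 2: Denominator 1 - conj(a)*z0 = 1 - (0.2 - 0.5i)*(-0.7) = 1.14 - 0.35i
Step 3: |z0 - a|^2 = (-0.9)^2 + (-0.5)^2 = 1.06; |1 - conj(a)*z0|^2 = 1.14^2 + (-0.35)^2 = 1.4221
Step 4: |B_a(-0.7)| = sqrt(1.06 / 1.4221) = sqrt(0.745377)
Step 5: = 0.8634

0.8634


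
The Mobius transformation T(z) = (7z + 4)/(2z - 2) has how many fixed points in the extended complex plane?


Step 1: Fixed points satisfy T(z) = z
Step 2: 2z^2 - 9z - 4 = 0
Step 3: Discriminant = (-9)^2 - 4*2*(-4) = 113
Step 4: Number of fixed points = 2

2


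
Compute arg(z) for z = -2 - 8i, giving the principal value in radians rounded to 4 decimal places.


Step 1: z = -2 - 8i
Step 2: arg(z) = atan2(-8, -2)
Step 3: arg(z) = -1.8158

-1.8158


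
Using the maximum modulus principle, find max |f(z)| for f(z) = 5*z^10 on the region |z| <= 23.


Step 1: On |z| = 23, |f(z)| = 5 * |z|^10 = 5 * 23^10
Step 2: By maximum modulus principle, maximum is on boundary.
Step 3: Maximum = 5 * 41426511213649 = 207132556068245

207132556068245


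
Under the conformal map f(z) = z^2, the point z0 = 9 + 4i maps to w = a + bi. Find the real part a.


Step 1: z0 = 9 + 4i
Step 2: z0^2 = 9^2 - 4^2 + 72i
Step 3: real part = 81 - 16 = 65

65


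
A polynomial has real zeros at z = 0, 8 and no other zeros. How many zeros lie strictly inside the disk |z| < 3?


Step 1: Check each root:
  z = 0: |0| = 0 < 3
  z = 8: |8| = 8 >= 3
Step 2: Count = 1

1


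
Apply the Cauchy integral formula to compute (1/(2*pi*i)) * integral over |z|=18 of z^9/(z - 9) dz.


Step 1: f(z) = z^9, a = 9 is inside |z| = 18
Step 2: By Cauchy integral formula: (1/(2pi*i)) * integral = f(a)
Step 3: f(9) = 9^9 = 387420489

387420489


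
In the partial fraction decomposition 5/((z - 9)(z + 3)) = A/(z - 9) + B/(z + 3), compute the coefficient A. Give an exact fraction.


Step 1: Multiply both sides by (z - 9) and set z = 9
Step 2: A = 5 / (9 + 3)
Step 3: A = 5 / 12
Step 4: A = 5/12

5/12


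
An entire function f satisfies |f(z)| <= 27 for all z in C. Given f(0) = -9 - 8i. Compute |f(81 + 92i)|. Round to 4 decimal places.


Step 1: By Liouville's theorem, a bounded entire function is constant.
Step 2: f(z) = f(0) = -9 - 8i for all z.
Step 3: |f(w)| = |-9 - 8i| = sqrt(81 + 64)
Step 4: = 12.0416

12.0416
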